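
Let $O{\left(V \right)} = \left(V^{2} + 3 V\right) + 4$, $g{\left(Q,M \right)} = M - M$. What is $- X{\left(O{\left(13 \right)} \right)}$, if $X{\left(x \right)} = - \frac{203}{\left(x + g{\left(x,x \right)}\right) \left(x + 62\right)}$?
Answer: $\frac{203}{58088} \approx 0.0034947$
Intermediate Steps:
$g{\left(Q,M \right)} = 0$
$O{\left(V \right)} = 4 + V^{2} + 3 V$
$X{\left(x \right)} = - \frac{203}{x \left(62 + x\right)}$ ($X{\left(x \right)} = - \frac{203}{\left(x + 0\right) \left(x + 62\right)} = - \frac{203}{x \left(62 + x\right)}$)
$- X{\left(O{\left(13 \right)} \right)} = - \frac{-203}{\left(4 + 13^{2} + 3 \cdot 13\right) \left(62 + \left(4 + 13^{2} + 3 \cdot 13\right)\right)} = - \frac{-203}{\left(4 + 169 + 39\right) \left(62 + \left(4 + 169 + 39\right)\right)} = - \frac{-203}{212 \left(62 + 212\right)} = - \frac{-203}{212 \cdot 274} = \left(-1\right) \left(- \frac{203}{58088}\right) = \frac{203}{58088}$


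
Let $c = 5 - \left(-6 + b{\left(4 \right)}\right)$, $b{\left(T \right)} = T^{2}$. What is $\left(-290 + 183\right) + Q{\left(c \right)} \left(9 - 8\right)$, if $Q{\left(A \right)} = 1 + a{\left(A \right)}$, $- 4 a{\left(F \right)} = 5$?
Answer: $- \frac{429}{4} \approx -107.25$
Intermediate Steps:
$a{\left(F \right)} = - \frac{5}{4}$ ($a{\left(F \right)} = \left(- \frac{1}{4}\right) 5 = - \frac{5}{4}$)
$c = -5$ ($c = 5 + \left(6 - 4^{2}\right) = 5 + \left(6 - 16\right) = 5 - 10 = -5$)
$Q{\left(A \right)} = - \frac{1}{4}$ ($Q{\left(A \right)} = 1 - \frac{5}{4} = - \frac{1}{4}$)
$\left(-290 + 183\right) + Q{\left(c \right)} \left(9 - 8\right) = \left(-290 + 183\right) - \frac{9 - 8}{4} = -107 - \frac{1}{4} = - \frac{429}{4}$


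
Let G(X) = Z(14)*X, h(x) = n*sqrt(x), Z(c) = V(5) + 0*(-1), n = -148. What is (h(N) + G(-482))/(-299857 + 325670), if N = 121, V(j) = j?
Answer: -4038/25813 ≈ -0.15643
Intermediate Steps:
Z(c) = 5 (Z(c) = 5 + 0*(-1) = 5 + 0 = 5)
h(x) = -148*sqrt(x)
G(X) = 5*X
(h(N) + G(-482))/(-299857 + 325670) = (-148*sqrt(121) + 5*(-482))/(-299857 + 325670) = (-148*11 - 2410)/25813 = (-1628 - 2410)*(1/25813) = -4038*1/25813 = -4038/25813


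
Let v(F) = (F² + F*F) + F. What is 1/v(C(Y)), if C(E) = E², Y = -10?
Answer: 1/20100 ≈ 4.9751e-5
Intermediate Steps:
v(F) = F + 2*F² (v(F) = (F² + F²) + F = 2*F² + F = F + 2*F²)
1/v(C(Y)) = 1/((-10)²*(1 + 2*(-10)²)) = 1/(100*(1 + 2*100)) = 1/(100*(1 + 200)) = 1/(100*201) = 1/20100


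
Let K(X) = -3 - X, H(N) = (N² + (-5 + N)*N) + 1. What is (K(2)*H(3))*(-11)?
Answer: 220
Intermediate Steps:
H(N) = 1 + N² + N*(-5 + N) (H(N) = (N² + N*(-5 + N)) + 1 = 1 + N² + N*(-5 + N))
(K(2)*H(3))*(-11) = ((-3 - 1*2)*(1 - 5*3 + 2*3²))*(-11) = ((-3 - 2)*(1 - 15 + 2*9))*(-11) = -5*(1 - 15 + 18)*(-11) = -5*4*(-11) = -20*(-11) = 220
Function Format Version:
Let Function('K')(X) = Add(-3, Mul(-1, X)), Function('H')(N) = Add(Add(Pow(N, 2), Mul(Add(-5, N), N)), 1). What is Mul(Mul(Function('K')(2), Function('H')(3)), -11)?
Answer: 220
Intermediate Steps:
Function('H')(N) = Add(1, Pow(N, 2), Mul(N, Add(-5, N))) (Function('H')(N) = Add(Add(Pow(N, 2), Mul(N, Add(-5, N))), 1) = Add(1, Pow(N, 2), Mul(N, Add(-5, N))))
Mul(Mul(Function('K')(2), Function('H')(3)), -11) = Mul(Mul(Add(-3, Mul(-1, 2)), Add(1, Mul(-5, 3), Mul(2, Pow(3, 2)))), -11) = Mul(Mul(Add(-3, -2), Add(1, -15, Mul(2, 9))), -11) = Mul(Mul(-5, Add(1, -15, 18)), -11) = Mul(Mul(-5, 4), -11) = Mul(-20, -11) = 220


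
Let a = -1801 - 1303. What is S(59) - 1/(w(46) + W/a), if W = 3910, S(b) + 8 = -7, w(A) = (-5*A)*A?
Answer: -246330173/16422115 ≈ -15.000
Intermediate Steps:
w(A) = -5*A²
S(b) = -15 (S(b) = -8 - 7 = -15)
a = -3104
S(59) - 1/(w(46) + W/a) = -15 - 1/(-5*46² + 3910/(-3104)) = -15 - 1/(-5*2116 + 3910*(-1/3104)) = -15 - 1/(-10580 - 1955/1552) = -15 - 1/(-16422115/1552) = -15 - 1*(-1552/16422115) = -15 + 1552/16422115 = -246330173/16422115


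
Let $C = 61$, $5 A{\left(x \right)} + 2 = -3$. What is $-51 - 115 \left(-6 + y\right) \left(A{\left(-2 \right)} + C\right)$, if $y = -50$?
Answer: $386349$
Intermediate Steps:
$A{\left(x \right)} = -1$ ($A{\left(x \right)} = - \frac{2}{5} + \frac{1}{5} \left(-3\right) = - \frac{2}{5} - \frac{3}{5} = -1$)
$-51 - 115 \left(-6 + y\right) \left(A{\left(-2 \right)} + C\right) = -51 - 115 \left(-6 - 50\right) \left(-1 + 61\right) = -51 - 115 \left(\left(-56\right) 60\right) = -51 - -386400 = -51 + 386400 = 386349$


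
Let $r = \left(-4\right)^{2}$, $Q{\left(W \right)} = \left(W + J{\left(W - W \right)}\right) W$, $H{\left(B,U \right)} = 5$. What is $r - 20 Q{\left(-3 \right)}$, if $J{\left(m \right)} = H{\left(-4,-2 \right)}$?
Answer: $136$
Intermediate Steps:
$J{\left(m \right)} = 5$
$Q{\left(W \right)} = W \left(5 + W\right)$ ($Q{\left(W \right)} = \left(W + 5\right) W = \left(5 + W\right) W = W \left(5 + W\right)$)
$r = 16$
$r - 20 Q{\left(-3 \right)} = 16 - 20 \left(- 3 \left(5 - 3\right)\right) = 16 - 20 \left(\left(-3\right) 2\right) = 16 - -120 = 16 + 120 = 136$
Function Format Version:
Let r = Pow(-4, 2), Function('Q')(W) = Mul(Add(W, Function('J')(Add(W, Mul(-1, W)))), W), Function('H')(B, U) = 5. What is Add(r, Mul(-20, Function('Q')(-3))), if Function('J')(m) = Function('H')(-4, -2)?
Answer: 136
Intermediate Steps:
Function('J')(m) = 5
Function('Q')(W) = Mul(W, Add(5, W)) (Function('Q')(W) = Mul(Add(W, 5), W) = Mul(Add(5, W), W) = Mul(W, Add(5, W)))
r = 16
Add(r, Mul(-20, Function('Q')(-3))) = Add(16, Mul(-20, Mul(-3, Add(5, -3)))) = Add(16, Mul(-20, Mul(-3, 2))) = Add(16, Mul(-20, -6)) = Add(16, 120) = 136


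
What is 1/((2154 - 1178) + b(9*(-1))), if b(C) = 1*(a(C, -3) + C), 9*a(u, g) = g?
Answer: 3/2900 ≈ 0.0010345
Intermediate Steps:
a(u, g) = g/9
b(C) = -⅓ + C (b(C) = 1*((⅑)*(-3) + C) = 1*(-⅓ + C) = -⅓ + C)
1/((2154 - 1178) + b(9*(-1))) = 1/((2154 - 1178) + (-⅓ + 9*(-1))) = 1/(976 + (-⅓ - 9)) = 1/(976 - 28/3) = 1/(2900/3) = 3/2900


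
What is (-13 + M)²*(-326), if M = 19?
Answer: -11736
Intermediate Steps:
(-13 + M)²*(-326) = (-13 + 19)²*(-326) = 6²*(-326) = 36*(-326) = -11736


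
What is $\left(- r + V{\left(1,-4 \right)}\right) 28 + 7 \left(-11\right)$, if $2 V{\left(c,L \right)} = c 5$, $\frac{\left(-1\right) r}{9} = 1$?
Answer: $245$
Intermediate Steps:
$r = -9$ ($r = \left(-9\right) 1 = -9$)
$V{\left(c,L \right)} = \frac{5 c}{2}$ ($V{\left(c,L \right)} = \frac{c 5}{2} = \frac{5 c}{2}$)
$\left(- r + V{\left(1,-4 \right)}\right) 28 + 7 \left(-11\right) = \left(\left(-1\right) \left(-9\right) + \frac{5}{2} \cdot 1\right) 28 + 7 \left(-11\right) = \left(9 + \frac{5}{2}\right) 28 - 77 = \frac{23}{2} \cdot 28 - 77 = 322 - 77 = 245$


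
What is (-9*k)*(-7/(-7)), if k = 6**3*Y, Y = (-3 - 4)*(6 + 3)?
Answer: 122472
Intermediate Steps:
Y = -63 (Y = -7*9 = -63)
k = -13608 (k = 6**3*(-63) = 216*(-63) = -13608)
(-9*k)*(-7/(-7)) = (-9*(-13608))*(-7/(-7)) = 122472*(-7*(-1/7)) = 122472*1 = 122472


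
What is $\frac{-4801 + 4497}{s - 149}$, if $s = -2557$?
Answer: $\frac{152}{1353} \approx 0.11234$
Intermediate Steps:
$\frac{-4801 + 4497}{s - 149} = \frac{-4801 + 4497}{-2557 - 149} = - \frac{304}{-2706} = \left(-304\right) \left(- \frac{1}{2706}\right) = \frac{152}{1353}$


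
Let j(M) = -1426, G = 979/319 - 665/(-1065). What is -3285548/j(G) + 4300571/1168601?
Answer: 1922813646297/833212513 ≈ 2307.7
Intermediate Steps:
G = 22814/6177 (G = 979*(1/319) - 665*(-1/1065) = 89/29 + 133/213 = 22814/6177 ≈ 3.6934)
-3285548/j(G) + 4300571/1168601 = -3285548/(-1426) + 4300571/1168601 = -3285548*(-1/1426) + 4300571*(1/1168601) = 1642774/713 + 4300571/1168601 = 1922813646297/833212513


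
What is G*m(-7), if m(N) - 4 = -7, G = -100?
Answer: 300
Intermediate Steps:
m(N) = -3 (m(N) = 4 - 7 = -3)
G*m(-7) = -100*(-3) = 300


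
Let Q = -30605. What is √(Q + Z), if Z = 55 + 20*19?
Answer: I*√30170 ≈ 173.7*I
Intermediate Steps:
Z = 435 (Z = 55 + 380 = 435)
√(Q + Z) = √(-30605 + 435) = √(-30170) = I*√30170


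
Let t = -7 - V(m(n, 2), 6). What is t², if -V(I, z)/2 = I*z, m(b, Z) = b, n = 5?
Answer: 2809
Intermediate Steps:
V(I, z) = -2*I*z
t = 53 (t = -7 - (-2)*5*6 = -7 - 1*(-60) = -7 + 60 = 53)
t² = 53² = 2809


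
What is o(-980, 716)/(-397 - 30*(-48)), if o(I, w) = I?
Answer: -140/149 ≈ -0.93960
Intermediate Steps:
o(-980, 716)/(-397 - 30*(-48)) = -980/(-397 - 30*(-48)) = -980/(-397 + 1440) = -980/1043 = -980*1/1043 = -140/149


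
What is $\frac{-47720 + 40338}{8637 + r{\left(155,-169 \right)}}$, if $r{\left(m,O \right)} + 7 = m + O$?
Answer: $- \frac{3691}{4308} \approx -0.85678$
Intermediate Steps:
$r{\left(m,O \right)} = -7 + O + m$ ($r{\left(m,O \right)} = -7 + \left(m + O\right) = -7 + \left(O + m\right) = -7 + O + m$)
$\frac{-47720 + 40338}{8637 + r{\left(155,-169 \right)}} = \frac{-47720 + 40338}{8637 - 21} = - \frac{7382}{8637 - 21} = - \frac{7382}{8616} = \left(-7382\right) \frac{1}{8616} = - \frac{3691}{4308}$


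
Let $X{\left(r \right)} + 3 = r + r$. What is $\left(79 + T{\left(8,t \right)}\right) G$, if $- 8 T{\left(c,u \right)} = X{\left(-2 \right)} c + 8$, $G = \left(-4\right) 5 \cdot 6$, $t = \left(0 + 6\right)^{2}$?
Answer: $-10200$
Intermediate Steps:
$X{\left(r \right)} = -3 + 2 r$ ($X{\left(r \right)} = -3 + \left(r + r\right) = -3 + 2 r$)
$t = 36$ ($t = 6^{2} = 36$)
$G = -120$ ($G = \left(-20\right) 6 = -120$)
$T{\left(c,u \right)} = -1 + \frac{7 c}{8}$ ($T{\left(c,u \right)} = - \frac{\left(-3 + 2 \left(-2\right)\right) c + 8}{8} = - \frac{\left(-3 - 4\right) c + 8}{8} = - \frac{- 7 c + 8}{8} = - \frac{8 - 7 c}{8} = -1 + \frac{7 c}{8}$)
$\left(79 + T{\left(8,t \right)}\right) G = \left(79 + \left(-1 + \frac{7}{8} \cdot 8\right)\right) \left(-120\right) = \left(79 + \left(-1 + 7\right)\right) \left(-120\right) = \left(79 + 6\right) \left(-120\right) = 85 \left(-120\right) = -10200$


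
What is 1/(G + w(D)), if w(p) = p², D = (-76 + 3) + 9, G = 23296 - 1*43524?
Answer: -1/16132 ≈ -6.1989e-5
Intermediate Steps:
G = -20228 (G = 23296 - 43524 = -20228)
D = -64 (D = -73 + 9 = -64)
1/(G + w(D)) = 1/(-20228 + (-64)²) = 1/(-20228 + 4096) = 1/(-16132) = -1/16132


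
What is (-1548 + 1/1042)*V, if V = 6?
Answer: -4839045/521 ≈ -9288.0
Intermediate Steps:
(-1548 + 1/1042)*V = (-1548 + 1/1042)*6 = -1613015/1042*6 = -4839045/521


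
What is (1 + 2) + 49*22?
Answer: 1081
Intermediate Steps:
(1 + 2) + 49*22 = 3 + 1078 = 1081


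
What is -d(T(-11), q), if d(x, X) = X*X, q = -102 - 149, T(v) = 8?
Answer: -63001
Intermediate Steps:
q = -251
d(x, X) = X**2
-d(T(-11), q) = -1*(-251)**2 = -1*63001 = -63001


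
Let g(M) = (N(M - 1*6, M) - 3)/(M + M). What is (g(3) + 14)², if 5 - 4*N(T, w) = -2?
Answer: 109561/576 ≈ 190.21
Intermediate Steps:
N(T, w) = 7/4 (N(T, w) = 5/4 - ¼*(-2) = 5/4 + ½ = 7/4)
g(M) = -5/(8*M) (g(M) = (7/4 - 3)/(M + M) = -5*1/(2*M)/4 = -5/(8*M))
(g(3) + 14)² = (-5/8/3 + 14)² = (-5/8*⅓ + 14)² = (-5/24 + 14)² = (331/24)² = 109561/576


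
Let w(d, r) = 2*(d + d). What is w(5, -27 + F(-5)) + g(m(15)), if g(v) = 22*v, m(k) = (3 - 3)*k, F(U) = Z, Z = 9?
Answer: 20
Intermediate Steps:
F(U) = 9
m(k) = 0 (m(k) = 0*k = 0)
w(d, r) = 4*d (w(d, r) = 2*(2*d) = 4*d)
w(5, -27 + F(-5)) + g(m(15)) = 4*5 + 22*0 = 20 + 0 = 20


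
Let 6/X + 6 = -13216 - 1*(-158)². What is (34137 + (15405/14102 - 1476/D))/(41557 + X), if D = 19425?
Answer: 59515890836577213/72450075486889100 ≈ 0.82147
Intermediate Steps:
X = -3/19093 (X = 6/(-6 + (-13216 - 1*(-158)²)) = 6/(-6 + (-13216 - 1*24964)) = 6/(-6 + (-13216 - 24964)) = 6/(-6 - 38180) = 6/(-38186) = 6*(-1/38186) = -3/19093 ≈ -0.00015713)
(34137 + (15405/14102 - 1476/D))/(41557 + X) = (34137 + (15405/14102 - 1476/19425))/(41557 - 3/19093) = (34137 + (15405*(1/14102) - 1476*1/19425))/(793447798/19093) = (34137 + (15405/14102 - 492/6475))*(19093/793447798) = (34137 + 92809191/91310450)*(19093/793447798) = (3117157640841/91310450)*(19093/793447798) = 59515890836577213/72450075486889100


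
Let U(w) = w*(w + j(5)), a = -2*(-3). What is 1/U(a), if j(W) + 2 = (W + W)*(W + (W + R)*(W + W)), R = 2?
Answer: 1/4524 ≈ 0.00022104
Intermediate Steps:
j(W) = -2 + 2*W*(W + 2*W*(2 + W)) (j(W) = -2 + (W + W)*(W + (W + 2)*(W + W)) = -2 + (2*W)*(W + (2 + W)*(2*W)) = -2 + (2*W)*(W + 2*W*(2 + W)) = -2 + 2*W*(W + 2*W*(2 + W)))
a = 6
U(w) = w*(748 + w) (U(w) = w*(w + (-2 + 4*5³ + 10*5²)) = w*(w + (-2 + 4*125 + 10*25)) = w*(w + (-2 + 500 + 250)) = w*(w + 748) = w*(748 + w))
1/U(a) = 1/(6*(748 + 6)) = 1/(6*754) = 1/4524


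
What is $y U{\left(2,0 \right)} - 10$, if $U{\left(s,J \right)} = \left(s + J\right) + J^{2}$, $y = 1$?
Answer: $-8$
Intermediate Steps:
$U{\left(s,J \right)} = J + s + J^{2}$ ($U{\left(s,J \right)} = \left(J + s\right) + J^{2} = J + s + J^{2}$)
$y U{\left(2,0 \right)} - 10 = 1 \left(0 + 2 + 0^{2}\right) - 10 = 1 \left(0 + 2 + 0\right) - 10 = 1 \cdot 2 - 10 = 2 - 10 = -8$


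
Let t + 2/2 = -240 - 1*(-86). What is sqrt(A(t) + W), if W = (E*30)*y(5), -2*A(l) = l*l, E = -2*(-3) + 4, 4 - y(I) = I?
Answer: 5*I*sqrt(1970)/2 ≈ 110.96*I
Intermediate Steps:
y(I) = 4 - I
E = 10 (E = 6 + 4 = 10)
t = -155 (t = -1 + (-240 - 1*(-86)) = -1 + (-240 + 86) = -1 - 154 = -155)
A(l) = -l**2/2 (A(l) = -l*l/2 = -l**2/2)
W = -300 (W = (10*30)*(4 - 1*5) = 300*(4 - 5) = 300*(-1) = -300)
sqrt(A(t) + W) = sqrt(-1/2*(-155)**2 - 300) = sqrt(-1/2*24025 - 300) = sqrt(-24025/2 - 300) = sqrt(-24625/2) = 5*I*sqrt(1970)/2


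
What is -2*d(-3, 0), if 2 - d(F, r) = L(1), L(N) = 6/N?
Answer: 8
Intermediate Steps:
d(F, r) = -4 (d(F, r) = 2 - 6/1 = 2 - 6 = -4)
-2*d(-3, 0) = -2*(-4) = 8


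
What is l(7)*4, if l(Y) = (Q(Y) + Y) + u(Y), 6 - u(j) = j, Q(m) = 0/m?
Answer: 24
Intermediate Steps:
Q(m) = 0
u(j) = 6 - j
l(Y) = 6 (l(Y) = (0 + Y) + (6 - Y) = Y + (6 - Y) = 6)
l(7)*4 = 6*4 = 24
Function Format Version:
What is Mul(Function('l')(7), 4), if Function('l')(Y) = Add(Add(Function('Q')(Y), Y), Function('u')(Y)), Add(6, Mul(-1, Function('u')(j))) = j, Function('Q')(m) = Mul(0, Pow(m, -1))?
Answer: 24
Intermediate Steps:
Function('Q')(m) = 0
Function('u')(j) = Add(6, Mul(-1, j))
Function('l')(Y) = 6 (Function('l')(Y) = Add(Add(0, Y), Add(6, Mul(-1, Y))) = Add(Y, Add(6, Mul(-1, Y))) = 6)
Mul(Function('l')(7), 4) = Mul(6, 4) = 24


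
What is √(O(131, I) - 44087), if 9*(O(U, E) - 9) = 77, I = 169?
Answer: 5*I*√15865/3 ≈ 209.93*I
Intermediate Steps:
O(U, E) = 158/9 (O(U, E) = 9 + (⅑)*77 = 9 + 77/9 = 158/9)
√(O(131, I) - 44087) = √(158/9 - 44087) = √(-396625/9) = 5*I*√15865/3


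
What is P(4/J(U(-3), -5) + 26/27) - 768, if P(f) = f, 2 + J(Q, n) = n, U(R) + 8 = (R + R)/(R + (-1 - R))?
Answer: -145078/189 ≈ -767.61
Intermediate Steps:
U(R) = -8 - 2*R (U(R) = -8 + (R + R)/(R + (-1 - R)) = -8 + (2*R)/(-1) = -8 + (2*R)*(-1) = -8 - 2*R)
J(Q, n) = -2 + n
P(4/J(U(-3), -5) + 26/27) - 768 = (4/(-2 - 5) + 26/27) - 768 = (4/(-7) + 26*(1/27)) - 768 = (4*(-⅐) + 26/27) - 768 = (-4/7 + 26/27) - 768 = 74/189 - 768 = -145078/189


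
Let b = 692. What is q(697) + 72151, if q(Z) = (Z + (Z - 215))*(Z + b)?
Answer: 1709782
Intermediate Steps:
q(Z) = (-215 + 2*Z)*(692 + Z) (q(Z) = (Z + (Z - 215))*(Z + 692) = (Z + (-215 + Z))*(692 + Z) = (-215 + 2*Z)*(692 + Z))
q(697) + 72151 = (-148780 + 2*697**2 + 1169*697) + 72151 = (-148780 + 2*485809 + 814793) + 72151 = (-148780 + 971618 + 814793) + 72151 = 1637631 + 72151 = 1709782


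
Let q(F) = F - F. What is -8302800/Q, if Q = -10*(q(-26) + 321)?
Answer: 276760/107 ≈ 2586.5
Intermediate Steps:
q(F) = 0
Q = -3210 (Q = -10*(0 + 321) = -10*321 = -3210)
-8302800/Q = -8302800/(-3210) = -8302800*(-1/3210) = 276760/107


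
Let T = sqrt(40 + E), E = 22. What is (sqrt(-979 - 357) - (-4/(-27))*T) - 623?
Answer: -623 - 4*sqrt(62)/27 + 2*I*sqrt(334) ≈ -624.17 + 36.551*I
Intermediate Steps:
T = sqrt(62) (T = sqrt(40 + 22) = sqrt(62) ≈ 7.8740)
(sqrt(-979 - 357) - (-4/(-27))*T) - 623 = (sqrt(-979 - 357) - (-4/(-27))*sqrt(62)) - 623 = (sqrt(-1336) - (-4*(-1/27))*sqrt(62)) - 623 = (2*I*sqrt(334) - 4*sqrt(62)/27) - 623 = (-4*sqrt(62)/27 + 2*I*sqrt(334)) - 623 = -623 - 4*sqrt(62)/27 + 2*I*sqrt(334)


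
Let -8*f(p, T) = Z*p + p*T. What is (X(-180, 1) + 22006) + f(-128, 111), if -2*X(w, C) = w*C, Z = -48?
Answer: 23104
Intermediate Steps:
X(w, C) = -C*w/2 (X(w, C) = -w*C/2 = -C*w/2)
f(p, T) = 6*p - T*p/8 (f(p, T) = -(-48*p + p*T)/8 = -(-48*p + T*p)/8 = 6*p - T*p/8)
(X(-180, 1) + 22006) + f(-128, 111) = (-½*1*(-180) + 22006) + (⅛)*(-128)*(48 - 1*111) = (90 + 22006) + (⅛)*(-128)*(48 - 111) = 22096 + (⅛)*(-128)*(-63) = 22096 + 1008 = 23104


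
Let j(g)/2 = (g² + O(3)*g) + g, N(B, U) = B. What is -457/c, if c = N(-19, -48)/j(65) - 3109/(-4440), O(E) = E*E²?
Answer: -54514616/83341 ≈ -654.12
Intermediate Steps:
O(E) = E³
j(g) = 2*g² + 56*g (j(g) = 2*((g² + 3³*g) + g) = 2*((g² + 27*g) + g) = 2*(g² + 28*g) = 2*g² + 56*g)
c = 83341/119288 (c = -19*1/(130*(28 + 65)) - 3109/(-4440) = -19/(2*65*93) - 3109*(-1/4440) = -19/12090 + 3109/4440 = 83341/119288 ≈ 0.69865)
-457/c = -457/83341/119288 = -457*119288/83341 = -54514616/83341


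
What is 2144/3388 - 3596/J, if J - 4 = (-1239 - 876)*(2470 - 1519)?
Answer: 98285028/154874797 ≈ 0.63461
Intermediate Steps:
J = -2011361 (J = 4 + (-1239 - 876)*(2470 - 1519) = 4 - 2115*951 = 4 - 2011365 = -2011361)
2144/3388 - 3596/J = 2144/3388 - 3596/(-2011361) = 2144*(1/3388) - 3596*(-1/2011361) = 536/847 + 3596/2011361 = 98285028/154874797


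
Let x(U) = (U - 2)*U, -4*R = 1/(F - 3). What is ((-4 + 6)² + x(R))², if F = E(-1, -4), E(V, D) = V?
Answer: 986049/65536 ≈ 15.046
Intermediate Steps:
F = -1
R = 1/16 (R = -1/(4*(-1 - 3)) = -¼/(-4) = -¼*(-¼) = 1/16 ≈ 0.062500)
x(U) = U*(-2 + U) (x(U) = (-2 + U)*U = U*(-2 + U))
((-4 + 6)² + x(R))² = ((-4 + 6)² + (-2 + 1/16)/16)² = (2² + (1/16)*(-31/16))² = (4 - 31/256)² = (993/256)² = 986049/65536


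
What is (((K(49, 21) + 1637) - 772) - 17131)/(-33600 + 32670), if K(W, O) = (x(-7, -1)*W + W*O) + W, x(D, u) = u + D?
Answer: 1558/93 ≈ 16.753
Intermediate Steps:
x(D, u) = D + u
K(W, O) = -7*W + O*W (K(W, O) = ((-7 - 1)*W + W*O) + W = (-8*W + O*W) + W = -7*W + O*W)
(((K(49, 21) + 1637) - 772) - 17131)/(-33600 + 32670) = (((49*(-7 + 21) + 1637) - 772) - 17131)/(-33600 + 32670) = (((49*14 + 1637) - 772) - 17131)/(-930) = (((686 + 1637) - 772) - 17131)*(-1/930) = ((2323 - 772) - 17131)*(-1/930) = (1551 - 17131)*(-1/930) = -15580*(-1/930) = 1558/93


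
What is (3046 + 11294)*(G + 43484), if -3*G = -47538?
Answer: 850792200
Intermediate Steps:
G = 15846 (G = -⅓*(-47538) = 15846)
(3046 + 11294)*(G + 43484) = (3046 + 11294)*(15846 + 43484) = 14340*59330 = 850792200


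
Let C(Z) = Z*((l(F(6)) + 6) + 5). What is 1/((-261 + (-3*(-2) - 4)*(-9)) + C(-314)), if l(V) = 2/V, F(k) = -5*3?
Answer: -15/55367 ≈ -0.00027092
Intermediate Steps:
F(k) = -15
C(Z) = 163*Z/15 (C(Z) = Z*((2/(-15) + 6) + 5) = Z*((2*(-1/15) + 6) + 5) = Z*((-2/15 + 6) + 5) = Z*(88/15 + 5) = Z*(163/15) = 163*Z/15)
1/((-261 + (-3*(-2) - 4)*(-9)) + C(-314)) = 1/((-261 + (-3*(-2) - 4)*(-9)) + (163/15)*(-314)) = 1/((-261 + (6 - 4)*(-9)) - 51182/15) = 1/((-261 + 2*(-9)) - 51182/15) = 1/((-261 - 18) - 51182/15) = 1/(-279 - 51182/15) = 1/(-55367/15) = -15/55367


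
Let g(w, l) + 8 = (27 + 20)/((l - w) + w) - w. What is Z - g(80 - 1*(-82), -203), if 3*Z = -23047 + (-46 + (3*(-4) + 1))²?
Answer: -3915323/609 ≈ -6429.1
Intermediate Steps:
g(w, l) = -8 - w + 47/l (g(w, l) = -8 + ((27 + 20)/((l - w) + w) - w) = -8 + (47/l - w) = -8 + (-w + 47/l) = -8 - w + 47/l)
Z = -19798/3 (Z = (-23047 + (-46 + (3*(-4) + 1))²)/3 = (-23047 + (-46 + (-12 + 1))²)/3 = (-23047 + (-46 - 11)²)/3 = (-23047 + (-57)²)/3 = (-23047 + 3249)/3 = (⅓)*(-19798) = -19798/3 ≈ -6599.3)
Z - g(80 - 1*(-82), -203) = -19798/3 - (-8 - (80 - 1*(-82)) + 47/(-203)) = -19798/3 - (-8 - (80 + 82) + 47*(-1/203)) = -19798/3 - (-8 - 1*162 - 47/203) = -19798/3 - (-8 - 162 - 47/203) = -19798/3 - 1*(-34557/203) = -19798/3 + 34557/203 = -3915323/609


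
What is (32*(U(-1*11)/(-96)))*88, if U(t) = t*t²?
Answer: 117128/3 ≈ 39043.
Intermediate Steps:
U(t) = t³
(32*(U(-1*11)/(-96)))*88 = (32*((-1*11)³/(-96)))*88 = (32*((-11)³*(-1/96)))*88 = (32*(-1331*(-1/96)))*88 = (32*(1331/96))*88 = (1331/3)*88 = 117128/3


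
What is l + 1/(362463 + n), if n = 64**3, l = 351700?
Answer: 219674281901/624607 ≈ 3.5170e+5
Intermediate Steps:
n = 262144
l + 1/(362463 + n) = 351700 + 1/(362463 + 262144) = 351700 + 1/624607 = 219674281901/624607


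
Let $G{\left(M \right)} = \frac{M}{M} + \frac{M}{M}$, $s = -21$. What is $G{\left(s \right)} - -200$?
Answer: $202$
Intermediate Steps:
$G{\left(M \right)} = 2$ ($G{\left(M \right)} = 1 + 1 = 2$)
$G{\left(s \right)} - -200 = 2 - -200 = 2 + 200 = 202$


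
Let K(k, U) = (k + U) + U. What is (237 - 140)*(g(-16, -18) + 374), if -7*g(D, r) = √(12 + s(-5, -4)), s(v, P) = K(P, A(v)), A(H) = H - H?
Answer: 36278 - 194*√2/7 ≈ 36239.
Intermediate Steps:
A(H) = 0
K(k, U) = k + 2*U (K(k, U) = (U + k) + U = k + 2*U)
s(v, P) = P (s(v, P) = P + 2*0 = P + 0 = P)
g(D, r) = -2*√2/7 (g(D, r) = -√(12 - 4)/7 = -2*√2/7)
(237 - 140)*(g(-16, -18) + 374) = (237 - 140)*(-2*√2/7 + 374) = 97*(374 - 2*√2/7) = 36278 - 194*√2/7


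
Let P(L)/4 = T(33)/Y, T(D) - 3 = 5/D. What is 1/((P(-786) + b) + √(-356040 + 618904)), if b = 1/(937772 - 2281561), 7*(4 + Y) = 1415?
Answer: -240679363966923729243/994429664033634724100182295 + 15132230801414180839044*√16429/994429664033634724100182295 ≈ 0.0019502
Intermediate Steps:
T(D) = 3 + 5/D
Y = 1387/7 (Y = -4 + (⅐)*1415 = -4 + 1415/7 = 1387/7 ≈ 198.14)
b = -1/1343789 (b = 1/(-1343789) = -1/1343789 ≈ -7.4416e-7)
P(L) = 2912/45771 (P(L) = 4*((3 + 5/33)/(1387/7)) = 4*((3 + 5*(1/33))*(7/1387)) = 4*((3 + 5/33)*(7/1387)) = 4*((104/33)*(7/1387)) = 4*(728/45771) = 2912/45771)
1/((P(-786) + b) + √(-356040 + 618904)) = 1/((2912/45771 - 1/1343789) + √(-356040 + 618904)) = 1/(3913067797/61506566319 + √262864) = 1/(3913067797/61506566319 + 4*√16429)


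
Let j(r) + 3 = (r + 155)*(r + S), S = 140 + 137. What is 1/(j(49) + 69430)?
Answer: 1/135931 ≈ 7.3567e-6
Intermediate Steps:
S = 277
j(r) = -3 + (155 + r)*(277 + r) (j(r) = -3 + (r + 155)*(r + 277) = -3 + (155 + r)*(277 + r))
1/(j(49) + 69430) = 1/((42932 + 49**2 + 432*49) + 69430) = 1/((42932 + 2401 + 21168) + 69430) = 1/(66501 + 69430) = 1/135931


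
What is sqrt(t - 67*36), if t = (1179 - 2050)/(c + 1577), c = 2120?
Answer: I*sqrt(32969975395)/3697 ≈ 49.115*I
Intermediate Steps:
t = -871/3697 (t = (1179 - 2050)/(2120 + 1577) = -871/3697 ≈ -0.23560)
sqrt(t - 67*36) = sqrt(-871/3697 - 67*36) = sqrt(-871/3697 - 2412) = sqrt(-8918035/3697) = I*sqrt(32969975395)/3697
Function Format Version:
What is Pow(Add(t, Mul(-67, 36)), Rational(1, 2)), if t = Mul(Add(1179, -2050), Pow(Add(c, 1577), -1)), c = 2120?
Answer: Mul(Rational(1, 3697), I, Pow(32969975395, Rational(1, 2))) ≈ Mul(49.115, I)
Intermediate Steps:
t = Rational(-871, 3697) (t = Mul(Add(1179, -2050), Pow(Add(2120, 1577), -1)) = Mul(-871, Pow(3697, -1)) = Mul(-871, Rational(1, 3697)) = Rational(-871, 3697) ≈ -0.23560)
Pow(Add(t, Mul(-67, 36)), Rational(1, 2)) = Pow(Add(Rational(-871, 3697), Mul(-67, 36)), Rational(1, 2)) = Pow(Add(Rational(-871, 3697), -2412), Rational(1, 2)) = Pow(Rational(-8918035, 3697), Rational(1, 2)) = Mul(Rational(1, 3697), I, Pow(32969975395, Rational(1, 2)))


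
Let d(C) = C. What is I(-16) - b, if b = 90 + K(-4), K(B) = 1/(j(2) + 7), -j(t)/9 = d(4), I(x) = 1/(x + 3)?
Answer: -33946/377 ≈ -90.042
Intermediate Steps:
I(x) = 1/(3 + x)
j(t) = -36 (j(t) = -9*4 = -36)
K(B) = -1/29 (K(B) = 1/(-36 + 7) = 1/(-29) = -1/29)
b = 2609/29 (b = 90 - 1/29 = 2609/29 ≈ 89.966)
I(-16) - b = 1/(3 - 16) - 1*2609/29 = 1/(-13) - 2609/29 = -1/13 - 2609/29 = -33946/377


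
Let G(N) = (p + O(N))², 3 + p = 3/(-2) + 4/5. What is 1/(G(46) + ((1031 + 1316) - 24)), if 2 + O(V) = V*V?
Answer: 100/445568909 ≈ 2.2443e-7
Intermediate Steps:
O(V) = -2 + V² (O(V) = -2 + V*V = -2 + V²)
p = -37/10 (p = -3 + (3/(-2) + 4/5) = -3 + (3*(-½) + 4*(⅕)) = -3 + (-3/2 + ⅘) = -3 - 7/10 = -37/10 ≈ -3.7000)
G(N) = (-57/10 + N²)² (G(N) = (-37/10 + (-2 + N²))² = (-57/10 + N²)²)
1/(G(46) + ((1031 + 1316) - 24)) = 1/((-57 + 10*46²)²/100 + ((1031 + 1316) - 24)) = 1/((-57 + 10*2116)²/100 + (2347 - 24)) = 1/((-57 + 21160)²/100 + 2323) = 1/((1/100)*21103² + 2323) = 1/((1/100)*445336609 + 2323) = 1/(445336609/100 + 2323) = 1/(445568909/100) = 100/445568909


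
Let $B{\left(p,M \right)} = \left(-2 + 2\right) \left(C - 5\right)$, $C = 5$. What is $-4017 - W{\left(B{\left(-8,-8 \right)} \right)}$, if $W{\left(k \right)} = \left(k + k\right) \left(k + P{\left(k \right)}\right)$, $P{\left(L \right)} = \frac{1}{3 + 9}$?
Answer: $-4017$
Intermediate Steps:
$P{\left(L \right)} = \frac{1}{12}$
$B{\left(p,M \right)} = 0$ ($B{\left(p,M \right)} = \left(-2 + 2\right) \left(5 - 5\right) = 0 \cdot 0 = 0$)
$W{\left(k \right)} = 2 k \left(\frac{1}{12} + k\right)$ ($W{\left(k \right)} = \left(k + k\right) \left(k + \frac{1}{12}\right) = 2 k \left(\frac{1}{12} + k\right)$)
$-4017 - W{\left(B{\left(-8,-8 \right)} \right)} = -4017 - \frac{1}{6} \cdot 0 \left(1 + 12 \cdot 0\right) = -4017 - \frac{1}{6} \cdot 0 \left(1 + 0\right) = -4017 - \frac{1}{6} \cdot 0 \cdot 1 = -4017 - 0 = -4017 + 0 = -4017$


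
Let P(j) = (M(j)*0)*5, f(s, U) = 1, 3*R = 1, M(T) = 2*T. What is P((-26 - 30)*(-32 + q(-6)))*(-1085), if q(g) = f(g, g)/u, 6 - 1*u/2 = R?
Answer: 0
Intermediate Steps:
R = ⅓ (R = (⅓)*1 = ⅓ ≈ 0.33333)
u = 34/3 (u = 12 - 2*⅓ = 12 - ⅔ = 34/3 ≈ 11.333)
q(g) = 3/34 (q(g) = 1/(34/3) = 1*(3/34) = 3/34)
P(j) = 0 (P(j) = ((2*j)*0)*5 = 0*5 = 0)
P((-26 - 30)*(-32 + q(-6)))*(-1085) = 0*(-1085) = 0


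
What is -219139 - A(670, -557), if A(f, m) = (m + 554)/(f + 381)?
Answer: -230315086/1051 ≈ -2.1914e+5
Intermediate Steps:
A(f, m) = (554 + m)/(381 + f)
-219139 - A(670, -557) = -219139 - (554 - 557)/(381 + 670) = -219139 - (-3)/1051 = -219139 - 1*(-3/1051) = -219139 + 3/1051 = -230315086/1051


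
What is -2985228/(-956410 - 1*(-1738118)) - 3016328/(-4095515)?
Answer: -2467039581049/800374209905 ≈ -3.0824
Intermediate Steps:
-2985228/(-956410 - 1*(-1738118)) - 3016328/(-4095515) = -2985228/(-956410 + 1738118) - 3016328*(-1/4095515) = -2985228/781708 + 3016328/4095515 = -2985228*1/781708 + 3016328/4095515 = -746307/195427 + 3016328/4095515 = -2467039581049/800374209905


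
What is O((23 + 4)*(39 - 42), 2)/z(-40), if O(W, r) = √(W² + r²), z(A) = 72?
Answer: √6565/72 ≈ 1.1253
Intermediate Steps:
O((23 + 4)*(39 - 42), 2)/z(-40) = √(((23 + 4)*(39 - 42))² + 2²)/72 = √((27*(-3))² + 4)*(1/72) = √((-81)² + 4)*(1/72) = √(6561 + 4)*(1/72) = √6565*(1/72) = √6565/72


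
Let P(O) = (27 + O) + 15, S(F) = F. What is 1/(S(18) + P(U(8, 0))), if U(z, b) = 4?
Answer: 1/64 ≈ 0.015625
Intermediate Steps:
P(O) = 42 + O
1/(S(18) + P(U(8, 0))) = 1/(18 + (42 + 4)) = 1/(18 + 46) = 1/64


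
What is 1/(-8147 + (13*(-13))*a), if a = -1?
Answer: -1/7978 ≈ -0.00012534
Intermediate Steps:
1/(-8147 + (13*(-13))*a) = 1/(-8147 + (13*(-13))*(-1)) = 1/(-8147 - 169*(-1)) = 1/(-8147 + 169) = 1/(-7978) = -1/7978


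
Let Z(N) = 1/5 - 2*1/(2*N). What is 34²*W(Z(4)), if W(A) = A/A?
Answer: 1156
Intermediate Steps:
Z(N) = ⅕ - 1/N (Z(N) = 1*(⅕) - 1/N = ⅕ - 1/N)
W(A) = 1
34²*W(Z(4)) = 34²*1 = 1156*1 = 1156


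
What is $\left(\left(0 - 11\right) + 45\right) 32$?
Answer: $1088$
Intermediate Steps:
$\left(\left(0 - 11\right) + 45\right) 32 = \left(-11 + 45\right) 32 = 34 \cdot 32 = 1088$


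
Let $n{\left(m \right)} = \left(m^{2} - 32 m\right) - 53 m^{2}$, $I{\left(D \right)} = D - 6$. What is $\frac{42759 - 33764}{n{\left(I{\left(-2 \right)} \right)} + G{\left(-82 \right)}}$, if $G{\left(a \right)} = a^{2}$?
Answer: $\frac{8995}{3652} \approx 2.463$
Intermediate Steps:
$I{\left(D \right)} = -6 + D$
$n{\left(m \right)} = - 52 m^{2} - 32 m$
$\frac{42759 - 33764}{n{\left(I{\left(-2 \right)} \right)} + G{\left(-82 \right)}} = \frac{42759 - 33764}{- 4 \left(-6 - 2\right) \left(8 + 13 \left(-6 - 2\right)\right) + \left(-82\right)^{2}} = \frac{8995}{\left(-4\right) \left(-8\right) \left(8 + 13 \left(-8\right)\right) + 6724} = \frac{8995}{\left(-4\right) \left(-8\right) \left(8 - 104\right) + 6724} = \frac{8995}{\left(-4\right) \left(-8\right) \left(-96\right) + 6724} = \frac{8995}{-3072 + 6724} = \frac{8995}{3652}$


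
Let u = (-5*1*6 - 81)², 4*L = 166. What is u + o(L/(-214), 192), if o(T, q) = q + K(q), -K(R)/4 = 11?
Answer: 12469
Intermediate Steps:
L = 83/2 (L = (¼)*166 = 83/2 ≈ 41.500)
K(R) = -44 (K(R) = -4*11 = -44)
u = 12321 (u = (-5*6 - 81)² = (-30 - 81)² = (-111)² = 12321)
o(T, q) = -44 + q (o(T, q) = q - 44 = -44 + q)
u + o(L/(-214), 192) = 12321 + (-44 + 192) = 12321 + 148 = 12469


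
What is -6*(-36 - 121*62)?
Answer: 45228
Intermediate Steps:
-6*(-36 - 121*62) = -6*(-36 - 7502) = -6*(-7538) = 45228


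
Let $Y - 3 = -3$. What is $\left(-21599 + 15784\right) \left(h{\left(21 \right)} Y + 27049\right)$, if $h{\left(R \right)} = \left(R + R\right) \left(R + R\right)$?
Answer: $-157289935$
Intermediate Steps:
$Y = 0$ ($Y = 3 - 3 = 0$)
$h{\left(R \right)} = 4 R^{2}$ ($h{\left(R \right)} = 2 R 2 R = 4 R^{2}$)
$\left(-21599 + 15784\right) \left(h{\left(21 \right)} Y + 27049\right) = \left(-21599 + 15784\right) \left(4 \cdot 21^{2} \cdot 0 + 27049\right) = - 5815 \left(4 \cdot 441 \cdot 0 + 27049\right) = - 5815 \left(1764 \cdot 0 + 27049\right) = - 5815 \left(0 + 27049\right) = \left(-5815\right) 27049 = -157289935$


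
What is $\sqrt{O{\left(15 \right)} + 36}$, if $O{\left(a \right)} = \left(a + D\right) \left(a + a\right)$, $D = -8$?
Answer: $\sqrt{246} \approx 15.684$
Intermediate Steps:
$O{\left(a \right)} = 2 a \left(-8 + a\right)$ ($O{\left(a \right)} = \left(a - 8\right) \left(a + a\right) = \left(-8 + a\right) 2 a = 2 a \left(-8 + a\right)$)
$\sqrt{O{\left(15 \right)} + 36} = \sqrt{2 \cdot 15 \left(-8 + 15\right) + 36} = \sqrt{2 \cdot 15 \cdot 7 + 36} = \sqrt{210 + 36} = \sqrt{246}$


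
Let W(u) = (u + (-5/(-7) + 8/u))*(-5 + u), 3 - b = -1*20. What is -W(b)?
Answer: -69732/161 ≈ -433.12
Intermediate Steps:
b = 23 (b = 3 - (-1)*20 = 3 - 1*(-20) = 3 + 20 = 23)
W(u) = (-5 + u)*(5/7 + u + 8/u) (W(u) = (u + (-5*(-⅐) + 8/u))*(-5 + u) = (u + (5/7 + 8/u))*(-5 + u) = (5/7 + u + 8/u)*(-5 + u) = (-5 + u)*(5/7 + u + 8/u))
-W(b) = -(31/7 + 23² - 40/23 - 30/7*23) = -(31/7 + 529 - 40*1/23 - 690/7) = -(31/7 + 529 - 40/23 - 690/7) = -1*69732/161 = -69732/161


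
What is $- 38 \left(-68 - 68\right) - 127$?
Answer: $5041$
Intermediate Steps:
$- 38 \left(-68 - 68\right) - 127 = \left(-38\right) \left(-136\right) - 127 = 5168 - 127 = 5041$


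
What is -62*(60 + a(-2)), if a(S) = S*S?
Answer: -3968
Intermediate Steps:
a(S) = S**2
-62*(60 + a(-2)) = -62*(60 + (-2)**2) = -62*(60 + 4) = -62*64 = -3968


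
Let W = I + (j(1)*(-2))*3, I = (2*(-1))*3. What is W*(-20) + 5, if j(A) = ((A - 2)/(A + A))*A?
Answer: 65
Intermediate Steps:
j(A) = -1 + A/2 (j(A) = ((-2 + A)/((2*A)))*A = ((-2 + A)*(1/(2*A)))*A = ((-2 + A)/(2*A))*A = -1 + A/2)
I = -6 (I = -2*3 = -6)
W = -3 (W = -6 + ((-1 + (1/2)*1)*(-2))*3 = -6 + ((-1 + 1/2)*(-2))*3 = -6 - 1/2*(-2)*3 = -6 + 1*3 = -6 + 3 = -3)
W*(-20) + 5 = -3*(-20) + 5 = 60 + 5 = 65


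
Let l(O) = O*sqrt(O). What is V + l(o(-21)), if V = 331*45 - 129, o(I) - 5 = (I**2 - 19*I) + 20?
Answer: 14766 + 865*sqrt(865) ≈ 40206.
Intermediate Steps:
o(I) = 25 + I**2 - 19*I (o(I) = 5 + ((I**2 - 19*I) + 20) = 5 + (20 + I**2 - 19*I) = 25 + I**2 - 19*I)
V = 14766 (V = 14895 - 129 = 14766)
l(O) = O**(3/2)
V + l(o(-21)) = 14766 + (25 + (-21)**2 - 19*(-21))**(3/2) = 14766 + (25 + 441 + 399)**(3/2) = 14766 + 865**(3/2) = 14766 + 865*sqrt(865)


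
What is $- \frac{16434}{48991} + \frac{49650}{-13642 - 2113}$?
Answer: $- \frac{538264164}{154370641} \approx -3.4868$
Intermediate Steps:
$- \frac{16434}{48991} + \frac{49650}{-13642 - 2113} = \left(-16434\right) \frac{1}{48991} + \frac{49650}{-15755} = - \frac{16434}{48991} + 49650 \left(- \frac{1}{15755}\right) = - \frac{16434}{48991} - \frac{9930}{3151} = - \frac{538264164}{154370641}$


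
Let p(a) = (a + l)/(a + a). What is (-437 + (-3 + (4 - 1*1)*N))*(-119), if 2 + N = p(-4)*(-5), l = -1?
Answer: 433517/8 ≈ 54190.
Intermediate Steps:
p(a) = (-1 + a)/(2*a) (p(a) = (a - 1)/(a + a) = (-1 + a)/((2*a)) = (-1 + a)*(1/(2*a)) = (-1 + a)/(2*a))
N = -41/8 (N = -2 + ((½)*(-1 - 4)/(-4))*(-5) = -2 + ((½)*(-¼)*(-5))*(-5) = -2 + (5/8)*(-5) = -2 - 25/8 = -41/8 ≈ -5.1250)
(-437 + (-3 + (4 - 1*1)*N))*(-119) = (-437 + (-3 + (4 - 1*1)*(-41/8)))*(-119) = (-437 + (-3 + (4 - 1)*(-41/8)))*(-119) = (-437 + (-3 + 3*(-41/8)))*(-119) = (-437 + (-3 - 123/8))*(-119) = (-437 - 147/8)*(-119) = -3643/8*(-119) = 433517/8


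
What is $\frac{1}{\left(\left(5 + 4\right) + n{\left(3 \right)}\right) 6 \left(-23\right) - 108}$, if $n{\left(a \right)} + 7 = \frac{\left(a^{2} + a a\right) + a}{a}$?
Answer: $- \frac{1}{1350} \approx -0.00074074$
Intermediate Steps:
$n{\left(a \right)} = -7 + \frac{a + 2 a^{2}}{a}$ ($n{\left(a \right)} = -7 + \frac{\left(a^{2} + a a\right) + a}{a} = -7 + \frac{\left(a^{2} + a^{2}\right) + a}{a} = -7 + \frac{2 a^{2} + a}{a} = -7 + \frac{a + 2 a^{2}}{a}$)
$\frac{1}{\left(\left(5 + 4\right) + n{\left(3 \right)}\right) 6 \left(-23\right) - 108} = \frac{1}{\left(\left(5 + 4\right) + \left(-6 + 2 \cdot 3\right)\right) 6 \left(-23\right) - 108} = \frac{1}{\left(9 + \left(-6 + 6\right)\right) 6 \left(-23\right) - 108} = \frac{1}{\left(9 + 0\right) 6 \left(-23\right) - 108} = \frac{1}{9 \cdot 6 \left(-23\right) - 108} = \frac{1}{54 \left(-23\right) - 108} = \frac{1}{-1242 - 108} = \frac{1}{-1350} = - \frac{1}{1350}$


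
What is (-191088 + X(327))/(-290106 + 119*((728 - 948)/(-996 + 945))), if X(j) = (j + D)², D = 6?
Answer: 240597/868778 ≈ 0.27694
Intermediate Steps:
X(j) = (6 + j)² (X(j) = (j + 6)² = (6 + j)²)
(-191088 + X(327))/(-290106 + 119*((728 - 948)/(-996 + 945))) = (-191088 + (6 + 327)²)/(-290106 + 119*((728 - 948)/(-996 + 945))) = (-191088 + 333²)/(-290106 + 119*(-220/(-51))) = (-191088 + 110889)/(-290106 + 119*(-220*(-1/51))) = -80199/(-290106 + 119*(220/51)) = -80199/(-290106 + 1540/3) = -80199/(-868778/3) = -80199*(-3/868778) = 240597/868778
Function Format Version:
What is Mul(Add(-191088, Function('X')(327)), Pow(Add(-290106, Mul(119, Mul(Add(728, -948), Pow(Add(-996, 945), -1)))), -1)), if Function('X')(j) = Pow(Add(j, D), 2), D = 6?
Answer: Rational(240597, 868778) ≈ 0.27694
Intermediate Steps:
Function('X')(j) = Pow(Add(6, j), 2) (Function('X')(j) = Pow(Add(j, 6), 2) = Pow(Add(6, j), 2))
Mul(Add(-191088, Function('X')(327)), Pow(Add(-290106, Mul(119, Mul(Add(728, -948), Pow(Add(-996, 945), -1)))), -1)) = Mul(Add(-191088, Pow(Add(6, 327), 2)), Pow(Add(-290106, Mul(119, Mul(Add(728, -948), Pow(Add(-996, 945), -1)))), -1)) = Mul(Add(-191088, Pow(333, 2)), Pow(Add(-290106, Mul(119, Mul(-220, Pow(-51, -1)))), -1)) = Mul(Add(-191088, 110889), Pow(Add(-290106, Mul(119, Mul(-220, Rational(-1, 51)))), -1)) = Mul(-80199, Pow(Add(-290106, Mul(119, Rational(220, 51))), -1)) = Mul(-80199, Pow(Add(-290106, Rational(1540, 3)), -1)) = Mul(-80199, Pow(Rational(-868778, 3), -1)) = Mul(-80199, Rational(-3, 868778)) = Rational(240597, 868778)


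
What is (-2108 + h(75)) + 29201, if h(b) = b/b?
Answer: 27094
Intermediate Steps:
h(b) = 1
(-2108 + h(75)) + 29201 = (-2108 + 1) + 29201 = -2107 + 29201 = 27094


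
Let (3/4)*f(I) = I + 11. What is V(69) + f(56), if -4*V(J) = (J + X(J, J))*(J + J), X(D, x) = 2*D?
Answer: -42313/6 ≈ -7052.2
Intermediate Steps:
f(I) = 44/3 + 4*I/3 (f(I) = 4*(I + 11)/3 = 4*(11 + I)/3 = 44/3 + 4*I/3)
V(J) = -3*J**2/2 (V(J) = -(J + 2*J)*(J + J)/4 = -3*J*2*J/4 = -3*J**2/2)
V(69) + f(56) = -3/2*69**2 + (44/3 + (4/3)*56) = -3/2*4761 + (44/3 + 224/3) = -14283/2 + 268/3 = -42313/6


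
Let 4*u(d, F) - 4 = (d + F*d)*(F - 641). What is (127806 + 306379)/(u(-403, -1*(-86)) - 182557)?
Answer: 1736740/18728631 ≈ 0.092732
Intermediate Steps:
u(d, F) = 1 + (-641 + F)*(d + F*d)/4 (u(d, F) = 1 + ((d + F*d)*(F - 641))/4 = 1 + ((d + F*d)*(-641 + F))/4 = 1 + ((-641 + F)*(d + F*d))/4 = 1 + (-641 + F)*(d + F*d)/4)
(127806 + 306379)/(u(-403, -1*(-86)) - 182557) = (127806 + 306379)/((1 - 641/4*(-403) - 160*(-1*(-86))*(-403) + (¼)*(-403)*(-1*(-86))²) - 182557) = 434185/((1 + 258323/4 - 160*86*(-403) + (¼)*(-403)*86²) - 182557) = 434185/((1 + 258323/4 + 5545280 + (¼)*(-403)*7396) - 182557) = 434185/((1 + 258323/4 + 5545280 - 745147) - 182557) = 434185/(19458859/4 - 182557) = 434185/(18728631/4) = 434185*(4/18728631) = 1736740/18728631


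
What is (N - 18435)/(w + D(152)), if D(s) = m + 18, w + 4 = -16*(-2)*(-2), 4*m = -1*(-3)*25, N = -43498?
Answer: 247732/125 ≈ 1981.9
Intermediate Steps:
m = 75/4 (m = (-1*(-3)*25)/4 = (3*25)/4 = (1/4)*75 = 75/4 ≈ 18.750)
w = -68 (w = -4 - 16*(-2)*(-2) = -4 + 32*(-2) = -4 - 64 = -68)
D(s) = 147/4 (D(s) = 75/4 + 18 = 147/4)
(N - 18435)/(w + D(152)) = (-43498 - 18435)/(-68 + 147/4) = -61933/(-125/4) = -61933*(-4/125) = 247732/125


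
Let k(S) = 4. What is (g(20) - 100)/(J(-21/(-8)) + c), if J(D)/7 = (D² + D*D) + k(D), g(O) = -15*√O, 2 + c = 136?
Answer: -3200/8271 - 320*√5/2757 ≈ -0.64643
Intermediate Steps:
c = 134 (c = -2 + 136 = 134)
J(D) = 28 + 14*D² (J(D) = 7*((D² + D*D) + 4) = 7*((D² + D²) + 4) = 7*(2*D² + 4) = 7*(4 + 2*D²) = 28 + 14*D²)
(g(20) - 100)/(J(-21/(-8)) + c) = (-30*√5 - 100)/((28 + 14*(-21/(-8))²) + 134) = (-30*√5 - 100)/((28 + 14*(-21*(-⅛))²) + 134) = (-30*√5 - 100)/((28 + 14*(21/8)²) + 134) = (-100 - 30*√5)/((28 + 14*(441/64)) + 134) = (-100 - 30*√5)/((28 + 3087/32) + 134) = (-100 - 30*√5)/(3983/32 + 134) = (-100 - 30*√5)/(8271/32) = (-100 - 30*√5)*(32/8271) = -3200/8271 - 320*√5/2757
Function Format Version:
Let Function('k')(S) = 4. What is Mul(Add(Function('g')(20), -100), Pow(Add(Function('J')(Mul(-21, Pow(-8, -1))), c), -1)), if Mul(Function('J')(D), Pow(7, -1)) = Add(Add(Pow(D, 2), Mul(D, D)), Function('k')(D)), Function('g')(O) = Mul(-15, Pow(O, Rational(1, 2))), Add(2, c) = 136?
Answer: Add(Rational(-3200, 8271), Mul(Rational(-320, 2757), Pow(5, Rational(1, 2)))) ≈ -0.64643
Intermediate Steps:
c = 134 (c = Add(-2, 136) = 134)
Function('J')(D) = Add(28, Mul(14, Pow(D, 2))) (Function('J')(D) = Mul(7, Add(Add(Pow(D, 2), Mul(D, D)), 4)) = Mul(7, Add(Add(Pow(D, 2), Pow(D, 2)), 4)) = Mul(7, Add(Mul(2, Pow(D, 2)), 4)) = Mul(7, Add(4, Mul(2, Pow(D, 2)))) = Add(28, Mul(14, Pow(D, 2))))
Mul(Add(Function('g')(20), -100), Pow(Add(Function('J')(Mul(-21, Pow(-8, -1))), c), -1)) = Mul(Add(Mul(-15, Pow(20, Rational(1, 2))), -100), Pow(Add(Add(28, Mul(14, Pow(Mul(-21, Pow(-8, -1)), 2))), 134), -1)) = Mul(Add(Mul(-15, Mul(2, Pow(5, Rational(1, 2)))), -100), Pow(Add(Add(28, Mul(14, Pow(Mul(-21, Rational(-1, 8)), 2))), 134), -1)) = Mul(Add(Mul(-30, Pow(5, Rational(1, 2))), -100), Pow(Add(Add(28, Mul(14, Pow(Rational(21, 8), 2))), 134), -1)) = Mul(Add(-100, Mul(-30, Pow(5, Rational(1, 2)))), Pow(Add(Add(28, Mul(14, Rational(441, 64))), 134), -1)) = Mul(Add(-100, Mul(-30, Pow(5, Rational(1, 2)))), Pow(Add(Add(28, Rational(3087, 32)), 134), -1)) = Mul(Add(-100, Mul(-30, Pow(5, Rational(1, 2)))), Pow(Add(Rational(3983, 32), 134), -1)) = Mul(Add(-100, Mul(-30, Pow(5, Rational(1, 2)))), Pow(Rational(8271, 32), -1)) = Mul(Add(-100, Mul(-30, Pow(5, Rational(1, 2)))), Rational(32, 8271)) = Add(Rational(-3200, 8271), Mul(Rational(-320, 2757), Pow(5, Rational(1, 2))))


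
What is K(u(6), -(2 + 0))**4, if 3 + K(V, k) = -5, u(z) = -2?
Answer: 4096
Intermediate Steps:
K(V, k) = -8 (K(V, k) = -3 - 5 = -8)
K(u(6), -(2 + 0))**4 = (-8)**4 = 4096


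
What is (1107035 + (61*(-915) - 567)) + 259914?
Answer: 1310567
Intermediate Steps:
(1107035 + (61*(-915) - 567)) + 259914 = (1107035 + (-55815 - 567)) + 259914 = (1107035 - 56382) + 259914 = 1050653 + 259914 = 1310567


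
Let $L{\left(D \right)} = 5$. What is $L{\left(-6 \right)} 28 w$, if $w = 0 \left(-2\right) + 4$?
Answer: $560$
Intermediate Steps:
$w = 4$ ($w = 0 + 4 = 4$)
$L{\left(-6 \right)} 28 w = 5 \cdot 28 \cdot 4 = 140 \cdot 4 = 560$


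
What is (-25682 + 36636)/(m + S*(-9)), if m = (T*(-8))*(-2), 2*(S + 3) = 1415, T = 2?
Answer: -21908/12617 ≈ -1.7364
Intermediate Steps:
S = 1409/2 (S = -3 + (½)*1415 = -3 + 1415/2 = 1409/2 ≈ 704.50)
m = 32 (m = (2*(-8))*(-2) = -16*(-2) = 32)
(-25682 + 36636)/(m + S*(-9)) = (-25682 + 36636)/(32 + (1409/2)*(-9)) = 10954/(32 - 12681/2) = 10954/(-12617/2) = 10954*(-2/12617) = -21908/12617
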